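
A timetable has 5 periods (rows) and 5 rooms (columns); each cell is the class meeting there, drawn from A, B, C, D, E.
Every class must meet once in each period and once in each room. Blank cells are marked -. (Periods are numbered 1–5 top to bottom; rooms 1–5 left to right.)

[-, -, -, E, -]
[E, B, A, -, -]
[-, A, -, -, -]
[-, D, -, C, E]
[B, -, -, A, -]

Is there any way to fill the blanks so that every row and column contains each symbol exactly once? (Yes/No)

Period 1, room 2: period 1 has {E} and room 2 has {A, B, D}, so it must be C.
Period 2, room 4: period 2 has {A, B, E} and room 4 has {A, C, E}, so it must be D.
Period 2, room 5: period 2 has {A, B, D, E} and room 5 has {E}, so it must be C.
Period 3, room 4: period 3 has {A} and room 4 has {A, C, D, E}, so it must be B.
Period 3, room 5: period 3 has {A, B} and room 5 has {C, E}, so it must be D.
Now period 5, room 5: period 5 together with room 5 already contain {A, B, C, D, E} — every symbol — so nothing can go there. The grid has no valid completion.

No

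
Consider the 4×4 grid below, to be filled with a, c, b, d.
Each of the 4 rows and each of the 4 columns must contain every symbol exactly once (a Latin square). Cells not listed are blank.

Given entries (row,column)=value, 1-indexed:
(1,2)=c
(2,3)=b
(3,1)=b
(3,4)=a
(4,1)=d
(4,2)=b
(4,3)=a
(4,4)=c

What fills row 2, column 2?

a

Row 1, column 1: row 1 has {c} and column 1 has {b, d}, leaving only a.
Row 1, column 3: row 1 has {a, c} and column 3 has {a, b}, leaving only d.
Row 1, column 4: row 1 has {a, c, d} and column 4 has {a, c}, leaving only b.
Row 2, column 1: row 2 has {b} and column 1 has {a, b, d}, leaving only c.
Row 2, column 4: row 2 has {c, b} and column 4 has {a, c, b}, leaving only d.
Row 2 already has {c, b, d} and column 2 already has {c, b}, so row 2, column 2 must be a.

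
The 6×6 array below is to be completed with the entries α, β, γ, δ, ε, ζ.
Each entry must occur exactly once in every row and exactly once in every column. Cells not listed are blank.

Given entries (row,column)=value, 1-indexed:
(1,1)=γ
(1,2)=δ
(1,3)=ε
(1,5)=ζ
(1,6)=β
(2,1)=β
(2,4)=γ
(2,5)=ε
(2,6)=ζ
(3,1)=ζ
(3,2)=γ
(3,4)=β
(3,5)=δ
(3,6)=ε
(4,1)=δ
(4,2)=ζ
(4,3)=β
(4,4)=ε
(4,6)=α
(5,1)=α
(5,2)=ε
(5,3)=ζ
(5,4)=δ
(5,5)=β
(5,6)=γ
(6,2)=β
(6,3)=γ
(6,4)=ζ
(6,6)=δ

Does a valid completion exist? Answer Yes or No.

No row or column among the givens repeats a symbol, and propagating forced cells runs into no contradiction.
One valid completion exists (for instance, γ δ ε α ζ β / β α δ γ ε ζ / ζ γ α β δ ε / δ ζ β ε γ α / α ε ζ δ β γ / ε β γ ζ α δ).

Yes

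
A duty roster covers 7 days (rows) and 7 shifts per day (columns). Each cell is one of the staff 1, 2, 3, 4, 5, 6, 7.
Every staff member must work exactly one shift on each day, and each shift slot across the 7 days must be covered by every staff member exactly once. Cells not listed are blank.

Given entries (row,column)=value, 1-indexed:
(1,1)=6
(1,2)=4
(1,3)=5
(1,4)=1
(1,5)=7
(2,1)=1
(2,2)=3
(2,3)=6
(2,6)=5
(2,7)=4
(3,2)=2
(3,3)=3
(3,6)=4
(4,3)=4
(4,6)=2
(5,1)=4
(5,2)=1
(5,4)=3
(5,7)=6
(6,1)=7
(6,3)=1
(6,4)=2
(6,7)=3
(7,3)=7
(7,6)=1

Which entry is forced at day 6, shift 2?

Day 1, shift 6: day 1 has {1, 4, 5, 6, 7} and shift 6 has {1, 2, 4, 5}, leaving only 3.
Day 1, shift 7: day 1 has {1, 3, 4, 5, 6, 7} and shift 7 has {3, 4, 6}, leaving only 2.
Day 2, shift 4: day 2 has {1, 3, 4, 5, 6} and shift 4 has {1, 2, 3}, leaving only 7.
Day 2, shift 5: day 2 has {1, 3, 4, 5, 6, 7} and shift 5 has {7}, leaving only 2.
Day 3, shift 1: day 3 has {2, 3, 4} and shift 1 has {1, 4, 6, 7}, leaving only 5.
Day 3, shift 4: day 3 has {2, 3, 4, 5} and shift 4 has {1, 2, 3, 7}, leaving only 6.
Day 3, shift 5: day 3 has {2, 3, 4, 5, 6} and shift 5 has {2, 7}, leaving only 1.
Day 3, shift 7: day 3 has {1, 2, 3, 4, 5, 6} and shift 7 has {2, 3, 4, 6}, leaving only 7.
Day 4, shift 1: day 4 has {2, 4} and shift 1 has {1, 4, 5, 6, 7}, leaving only 3.
Day 4, shift 4: day 4 has {2, 3, 4} and shift 4 has {1, 2, 3, 6, 7}, leaving only 5.
Day 4, shift 5: day 4 has {2, 3, 4, 5} and shift 5 has {1, 2, 7}, leaving only 6.
Day 4, shift 2: day 4 has {2, 3, 4, 5, 6} and shift 2 has {1, 2, 3, 4}, leaving only 7.
Day 4, shift 7: day 4 has {2, 3, 4, 5, 6, 7} and shift 7 has {2, 3, 4, 6, 7}, leaving only 1.
Day 5, shift 3: day 5 has {1, 3, 4, 6} and shift 3 has {1, 3, 4, 5, 6, 7}, leaving only 2.
Day 5, shift 5: day 5 has {1, 2, 3, 4, 6} and shift 5 has {1, 2, 6, 7}, leaving only 5.
Day 5, shift 6: day 5 has {1, 2, 3, 4, 5, 6} and shift 6 has {1, 2, 3, 4, 5}, leaving only 7.
Day 6, shift 5: day 6 has {1, 2, 3, 7} and shift 5 has {1, 2, 5, 6, 7}, leaving only 4.
Day 6, shift 6: day 6 has {1, 2, 3, 4, 7} and shift 6 has {1, 2, 3, 4, 5, 7}, leaving only 6.
Day 6 already has {1, 2, 3, 4, 6, 7} and shift 2 already has {1, 2, 3, 4, 7}, so day 6, shift 2 must be 5.

5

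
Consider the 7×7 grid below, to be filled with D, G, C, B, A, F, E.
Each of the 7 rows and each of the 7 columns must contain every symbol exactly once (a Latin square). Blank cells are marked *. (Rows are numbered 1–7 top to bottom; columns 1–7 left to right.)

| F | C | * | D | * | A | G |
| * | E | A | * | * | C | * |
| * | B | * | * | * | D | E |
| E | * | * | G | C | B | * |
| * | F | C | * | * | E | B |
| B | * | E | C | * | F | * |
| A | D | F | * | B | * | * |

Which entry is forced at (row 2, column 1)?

Row 1, column 3: row 1 has {D, G, C, A, F} and column 3 has {C, A, F, E}, leaving only B.
Row 1, column 5: row 1 has {D, G, C, B, A, F} and column 5 has {C, B}, leaving only E.
Row 3, column 3: row 3 has {D, B, E} and column 3 has {C, B, A, F, E}, leaving only G.
Row 3, column 1: row 3 has {D, G, B, E} and column 1 has {B, A, F, E}, leaving only C.
Row 4, column 2: row 4 has {G, C, B, E} and column 2 has {D, C, B, F, E}, leaving only A.
Row 4, column 3: row 4 has {G, C, B, A, E} and column 3 has {G, C, B, A, F, E}, leaving only D.
Row 4, column 7: row 4 has {D, G, C, B, A, E} and column 7 has {G, B, E}, leaving only F.
Row 2, column 7: row 2 has {C, A, E} and column 7 has {G, B, F, E}, leaving only D.
Row 2 already has {D, C, A, E} and column 1 already has {C, B, A, F, E}, so row 2, column 1 must be G.

G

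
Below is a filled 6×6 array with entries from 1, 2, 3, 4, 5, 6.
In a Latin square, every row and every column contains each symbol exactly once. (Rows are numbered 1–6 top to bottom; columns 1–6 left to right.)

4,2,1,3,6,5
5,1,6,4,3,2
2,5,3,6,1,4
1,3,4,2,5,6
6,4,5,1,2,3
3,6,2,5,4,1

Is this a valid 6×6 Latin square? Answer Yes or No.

Each row is a permutation of the 6 symbols, and so is each column.

Yes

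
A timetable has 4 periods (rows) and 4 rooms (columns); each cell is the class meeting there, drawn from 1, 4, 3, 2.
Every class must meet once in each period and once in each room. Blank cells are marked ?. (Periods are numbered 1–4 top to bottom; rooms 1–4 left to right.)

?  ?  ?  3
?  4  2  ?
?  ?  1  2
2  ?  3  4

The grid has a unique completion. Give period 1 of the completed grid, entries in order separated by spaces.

Period 1, room 3: period 1 has {3} and room 3 has {1, 3, 2}, leaving only 4.
Period 1, room 1: period 1 has {4, 3} and room 1 has {2}, leaving only 1.
Period 1, room 2: period 1 has {1, 4, 3} and room 2 has {4}, leaving only 2.
So period 1 reads: 1 2 4 3.

1 2 4 3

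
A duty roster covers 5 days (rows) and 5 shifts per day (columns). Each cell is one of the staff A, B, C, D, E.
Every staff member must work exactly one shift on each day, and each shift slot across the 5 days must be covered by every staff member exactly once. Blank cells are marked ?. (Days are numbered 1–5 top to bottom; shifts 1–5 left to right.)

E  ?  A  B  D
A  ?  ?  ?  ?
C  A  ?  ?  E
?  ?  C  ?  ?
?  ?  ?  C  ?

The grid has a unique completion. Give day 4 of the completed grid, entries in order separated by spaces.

D E C A B

Day 1, shift 2: day 1 has {A, B, D, E} and shift 2 has {A}, leaving only C.
Day 3, shift 4: day 3 has {A, C, E} and shift 4 has {B, C}, leaving only D.
Day 2, shift 4: day 2 has {A} and shift 4 has {B, C, D}, leaving only E.
Day 4, shift 4: day 4 has {C} and shift 4 has {B, C, D, E}, leaving only A.
Day 4, shift 5: day 4 has {A, C} and shift 5 has {D, E}, leaving only B.
Day 4, shift 1: day 4 has {A, B, C} and shift 1 has {A, C, E}, leaving only D.
Day 4, shift 2: day 4 has {A, B, C, D} and shift 2 has {A, C}, leaving only E.
So day 4 reads: D E C A B.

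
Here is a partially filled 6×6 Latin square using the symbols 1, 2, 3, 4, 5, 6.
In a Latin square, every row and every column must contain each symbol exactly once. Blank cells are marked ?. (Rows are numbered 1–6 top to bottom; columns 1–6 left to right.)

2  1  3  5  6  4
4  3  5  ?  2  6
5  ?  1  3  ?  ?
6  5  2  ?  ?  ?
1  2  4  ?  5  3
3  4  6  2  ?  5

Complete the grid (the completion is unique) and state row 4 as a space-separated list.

Row 4, column 6: row 4 has {2, 5, 6} and column 6 has {3, 4, 5, 6}, leaving only 1.
Row 4, column 4: row 4 has {1, 2, 5, 6} and column 4 has {2, 3, 5}, leaving only 4.
Row 4, column 5: row 4 has {1, 2, 4, 5, 6} and column 5 has {2, 5, 6}, leaving only 3.
So row 4 reads: 6 5 2 4 3 1.

6 5 2 4 3 1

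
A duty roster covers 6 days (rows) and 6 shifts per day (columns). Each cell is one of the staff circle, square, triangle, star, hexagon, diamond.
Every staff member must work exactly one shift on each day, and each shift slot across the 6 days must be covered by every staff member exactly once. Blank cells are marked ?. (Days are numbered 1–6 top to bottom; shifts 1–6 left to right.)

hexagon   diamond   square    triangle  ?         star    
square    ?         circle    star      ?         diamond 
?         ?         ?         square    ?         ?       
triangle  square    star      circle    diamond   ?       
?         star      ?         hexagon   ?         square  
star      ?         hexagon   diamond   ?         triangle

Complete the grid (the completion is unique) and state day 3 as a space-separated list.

diamond hexagon triangle square star circle

Day 1, shift 5: day 1 has {square, triangle, star, hexagon, diamond} and shift 5 has {diamond}, leaving only circle.
Day 4, shift 6: day 4 has {circle, square, triangle, star, diamond} and shift 6 has {square, triangle, star, diamond}, leaving only hexagon.
Day 3, shift 6: day 3 has {square} and shift 6 has {square, triangle, star, hexagon, diamond}, leaving only circle.
Day 3, shift 1: day 3 has {circle, square} and shift 1 has {square, triangle, star, hexagon}, leaving only diamond.
Day 3, shift 3: day 3 has {circle, square, diamond} and shift 3 has {circle, square, star, hexagon}, leaving only triangle.
Day 3, shift 2: day 3 has {circle, square, triangle, diamond} and shift 2 has {square, star, diamond}, leaving only hexagon.
Day 3, shift 5: day 3 has {circle, square, triangle, hexagon, diamond} and shift 5 has {circle, diamond}, leaving only star.
So day 3 reads: diamond hexagon triangle square star circle.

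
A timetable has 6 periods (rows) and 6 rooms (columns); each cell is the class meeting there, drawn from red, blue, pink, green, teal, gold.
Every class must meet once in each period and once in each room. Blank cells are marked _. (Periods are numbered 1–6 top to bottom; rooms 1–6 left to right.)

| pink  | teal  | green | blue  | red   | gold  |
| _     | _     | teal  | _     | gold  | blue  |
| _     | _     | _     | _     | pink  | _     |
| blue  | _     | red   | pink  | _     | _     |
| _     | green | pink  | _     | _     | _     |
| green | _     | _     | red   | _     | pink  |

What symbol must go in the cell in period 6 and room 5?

teal

Period 2, room 1: period 2 has {blue, teal, gold} and room 1 has {blue, pink, green}, leaving only red.
Period 2, room 2: period 2 has {red, blue, teal, gold} and room 2 has {green, teal}, leaving only pink.
Period 2, room 4: period 2 has {red, blue, pink, teal, gold} and room 4 has {red, blue, pink}, leaving only green.
Period 4, room 2: period 4 has {red, blue, pink} and room 2 has {pink, green, teal}, leaving only gold.
Period 6, room 2: period 6 has {red, pink, green} and room 2 has {pink, green, teal, gold}, leaving only blue.
Period 6 already has {red, blue, pink, green} and room 5 already has {red, pink, gold}, so period 6, room 5 must be teal.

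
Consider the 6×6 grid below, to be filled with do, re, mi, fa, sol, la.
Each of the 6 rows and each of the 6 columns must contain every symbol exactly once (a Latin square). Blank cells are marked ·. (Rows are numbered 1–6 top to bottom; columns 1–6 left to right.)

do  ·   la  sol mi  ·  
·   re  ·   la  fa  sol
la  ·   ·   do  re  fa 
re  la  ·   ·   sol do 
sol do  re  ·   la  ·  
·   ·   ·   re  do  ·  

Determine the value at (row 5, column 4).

Row 1, column 2: row 1 has {do, mi, sol, la} and column 2 has {do, re, la}, leaving only fa.
Row 1, column 6: row 1 has {do, mi, fa, sol, la} and column 6 has {do, fa, sol}, leaving only re.
Row 2, column 1: row 2 has {re, fa, sol, la} and column 1 has {do, re, sol, la}, leaving only mi.
Row 2, column 3: row 2 has {re, mi, fa, sol, la} and column 3 has {re, la}, leaving only do.
Row 5, column 6: row 5 has {do, re, sol, la} and column 6 has {do, re, fa, sol}, leaving only mi.
Row 5 already has {do, re, mi, sol, la} and column 4 already has {do, re, sol, la}, so row 5, column 4 must be fa.

fa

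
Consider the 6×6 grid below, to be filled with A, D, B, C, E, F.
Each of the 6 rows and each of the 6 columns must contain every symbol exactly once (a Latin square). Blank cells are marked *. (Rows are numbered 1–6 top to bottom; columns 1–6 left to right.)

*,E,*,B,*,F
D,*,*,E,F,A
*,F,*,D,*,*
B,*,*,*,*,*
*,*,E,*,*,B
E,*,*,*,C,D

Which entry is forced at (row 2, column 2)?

C

Row 2, column 2 is narrowed to {B, C}.
If it were B, then row 3, column 1 would be left with no valid symbol.
So row 2, column 2 must be C.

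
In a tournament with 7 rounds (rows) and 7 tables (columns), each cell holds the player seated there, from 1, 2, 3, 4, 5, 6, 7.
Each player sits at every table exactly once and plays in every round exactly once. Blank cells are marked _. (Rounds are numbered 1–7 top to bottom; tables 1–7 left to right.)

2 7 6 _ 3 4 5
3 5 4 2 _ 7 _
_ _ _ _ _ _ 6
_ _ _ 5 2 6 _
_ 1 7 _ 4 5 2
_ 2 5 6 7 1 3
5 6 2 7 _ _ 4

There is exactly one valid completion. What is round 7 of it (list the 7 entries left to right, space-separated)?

5 6 2 7 1 3 4

Round 7, table 5: round 7 has {2, 4, 5, 6, 7} and table 5 has {2, 3, 4, 7}, leaving only 1.
Round 7, table 6: round 7 has {1, 2, 4, 5, 6, 7} and table 6 has {1, 4, 5, 6, 7}, leaving only 3.
So round 7 reads: 5 6 2 7 1 3 4.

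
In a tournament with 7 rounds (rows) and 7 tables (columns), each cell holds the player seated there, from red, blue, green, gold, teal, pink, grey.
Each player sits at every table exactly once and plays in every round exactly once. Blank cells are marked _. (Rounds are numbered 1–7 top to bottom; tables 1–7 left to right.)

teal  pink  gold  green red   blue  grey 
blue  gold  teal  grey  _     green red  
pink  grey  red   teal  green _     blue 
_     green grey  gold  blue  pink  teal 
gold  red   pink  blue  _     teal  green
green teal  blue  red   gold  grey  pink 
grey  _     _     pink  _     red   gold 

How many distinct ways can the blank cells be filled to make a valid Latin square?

1

Round 2, table 5: eliminating its round and table leaves {pink}.
Round 3, table 6: eliminating its round and table leaves {gold}.
Round 4, table 1: eliminating its round and table leaves {red}.
Round 5, table 5: eliminating its round and table leaves {grey}.
Round 7, table 2: eliminating its round and table leaves {blue}.
Round 7, table 3: eliminating its round and table leaves {green}.
Round 7, table 5: eliminating its round and table leaves {teal}.
Only one assignment across all blanks avoids any round or table repeat, giving 1 completion.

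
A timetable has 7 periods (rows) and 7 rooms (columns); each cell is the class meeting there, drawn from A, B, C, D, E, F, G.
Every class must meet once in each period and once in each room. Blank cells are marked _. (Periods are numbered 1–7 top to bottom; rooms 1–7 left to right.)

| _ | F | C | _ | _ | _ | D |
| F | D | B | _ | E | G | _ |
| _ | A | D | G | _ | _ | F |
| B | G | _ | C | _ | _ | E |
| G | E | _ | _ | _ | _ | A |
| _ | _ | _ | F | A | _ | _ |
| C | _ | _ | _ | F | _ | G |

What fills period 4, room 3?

A

Period 2, room 4: period 2 has {B, D, E, F, G} and room 4 has {C, F, G}, leaving only A.
Period 2, room 7: period 2 has {A, B, D, E, F, G} and room 7 has {A, D, E, F, G}, leaving only C.
Period 3, room 1: period 3 has {A, D, F, G} and room 1 has {B, C, F, G}, leaving only E.
Period 1, room 1: period 1 has {C, D, F} and room 1 has {B, C, E, F, G}, leaving only A.
Period 4, room 5: period 4 has {B, C, E, G} and room 5 has {A, E, F}, leaving only D.
Period 5, room 3: period 5 has {A, E, G} and room 3 has {B, C, D}, leaving only F.
Period 4 already has {B, C, D, E, G} and room 3 already has {B, C, D, F}, so period 4, room 3 must be A.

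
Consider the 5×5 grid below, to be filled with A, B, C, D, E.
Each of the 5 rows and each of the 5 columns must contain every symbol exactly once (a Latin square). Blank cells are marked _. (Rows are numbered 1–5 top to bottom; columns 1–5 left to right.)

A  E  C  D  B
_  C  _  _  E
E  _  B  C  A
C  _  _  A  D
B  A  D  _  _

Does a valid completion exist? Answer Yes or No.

Yes

No row or column among the givens repeats a symbol, and propagating forced cells runs into no contradiction.
One valid completion exists (for instance, A E C D B / D C A B E / E D B C A / C B E A D / B A D E C).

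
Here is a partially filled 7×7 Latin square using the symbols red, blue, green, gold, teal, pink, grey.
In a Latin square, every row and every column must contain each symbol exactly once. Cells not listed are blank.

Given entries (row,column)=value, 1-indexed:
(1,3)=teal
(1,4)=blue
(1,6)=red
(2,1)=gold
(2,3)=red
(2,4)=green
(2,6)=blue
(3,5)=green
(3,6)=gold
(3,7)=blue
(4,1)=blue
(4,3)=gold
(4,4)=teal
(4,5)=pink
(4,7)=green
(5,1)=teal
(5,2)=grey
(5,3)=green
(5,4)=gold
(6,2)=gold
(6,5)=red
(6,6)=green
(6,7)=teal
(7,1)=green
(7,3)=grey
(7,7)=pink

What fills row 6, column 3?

blue

Row 2, column 7: row 2 has {red, blue, green, gold} and column 7 has {blue, green, teal, pink}, leaving only grey.
Row 1, column 7: row 1 has {red, blue, teal} and column 7 has {blue, green, teal, pink, grey}, leaving only gold.
Row 1, column 5: row 1 has {red, blue, gold, teal} and column 5 has {red, green, pink}, leaving only grey.
Row 1, column 1: row 1 has {red, blue, gold, teal, grey} and column 1 has {blue, green, gold, teal}, leaving only pink.
Row 1, column 2: row 1 has {red, blue, gold, teal, pink, grey} and column 2 has {gold, grey}, leaving only green.
Row 2, column 5: row 2 has {red, blue, green, gold, grey} and column 5 has {red, green, pink, grey}, leaving only teal.
Row 2, column 2: row 2 has {red, blue, green, gold, teal, grey} and column 2 has {green, gold, grey}, leaving only pink.
Row 3, column 3: row 3 has {blue, green, gold} and column 3 has {red, green, gold, teal, grey}, leaving only pink.
Row 6 already has {red, green, gold, teal} and column 3 already has {red, green, gold, teal, pink, grey}, so row 6, column 3 must be blue.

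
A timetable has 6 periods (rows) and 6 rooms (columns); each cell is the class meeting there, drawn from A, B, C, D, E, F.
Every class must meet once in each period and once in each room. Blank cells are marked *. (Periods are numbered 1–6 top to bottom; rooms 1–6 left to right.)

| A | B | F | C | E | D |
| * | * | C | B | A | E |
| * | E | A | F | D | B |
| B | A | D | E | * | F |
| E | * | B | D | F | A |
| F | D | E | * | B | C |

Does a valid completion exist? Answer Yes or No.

Yes

No period or room among the givens repeats a symbol, and propagating forced cells runs into no contradiction.
One valid completion exists (for instance, A B F C E D / D F C B A E / C E A F D B / B A D E C F / E C B D F A / F D E A B C).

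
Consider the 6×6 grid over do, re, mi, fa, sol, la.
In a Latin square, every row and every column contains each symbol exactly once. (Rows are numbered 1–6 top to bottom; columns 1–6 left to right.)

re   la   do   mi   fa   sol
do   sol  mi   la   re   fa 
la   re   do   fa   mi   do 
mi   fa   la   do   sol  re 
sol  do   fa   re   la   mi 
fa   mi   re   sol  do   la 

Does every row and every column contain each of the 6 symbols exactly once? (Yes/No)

Column 3 contains do twice (at rows 1 and 3), so it is not a permutation.

No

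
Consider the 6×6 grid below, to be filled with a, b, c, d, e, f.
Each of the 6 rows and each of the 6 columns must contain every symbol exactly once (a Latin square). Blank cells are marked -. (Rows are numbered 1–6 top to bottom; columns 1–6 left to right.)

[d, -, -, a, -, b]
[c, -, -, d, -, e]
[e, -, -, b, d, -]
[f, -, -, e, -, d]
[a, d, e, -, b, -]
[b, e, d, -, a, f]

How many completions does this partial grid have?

Row 1, column 2: eliminating its row and column leaves {c, f}.
Row 1, column 3: eliminating its row and column leaves {c, f}.
Row 1, column 5: eliminating its row and column leaves {c, e, f}.
Row 2, column 2: eliminating its row and column leaves {a, b, f}.
Row 2, column 3: eliminating its row and column leaves {a, b, f}.
Row 2, column 5: eliminating its row and column leaves {f}.
Row 3, column 2: eliminating its row and column leaves {a, c, f}.
Row 3, column 3: eliminating its row and column leaves {a, c, f}.
Row 3, column 6: eliminating its row and column leaves {a, c}.
Row 4, column 2: eliminating its row and column leaves {a, b, c}.
Row 4, column 3: eliminating its row and column leaves {a, b, c}.
Row 4, column 5: eliminating its row and column leaves {c}.
Row 5, column 4: eliminating its row and column leaves {c, f}.
Row 5, column 6: eliminating its row and column leaves {c}.
Row 6, column 4: eliminating its row and column leaves {c}.
Enumerating the assignments across these blanks that avoid any row or column repeat gives 4 completions.

4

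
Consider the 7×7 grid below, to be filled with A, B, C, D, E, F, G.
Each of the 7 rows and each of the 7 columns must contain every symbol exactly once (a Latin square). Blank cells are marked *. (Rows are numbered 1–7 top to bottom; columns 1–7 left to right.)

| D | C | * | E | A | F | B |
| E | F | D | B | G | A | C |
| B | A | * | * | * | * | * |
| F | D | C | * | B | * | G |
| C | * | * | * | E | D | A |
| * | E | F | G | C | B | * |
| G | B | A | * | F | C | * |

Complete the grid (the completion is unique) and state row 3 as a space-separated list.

Row 3, column 5: row 3 has {A, B} and column 5 has {A, B, C, E, F, G}, leaving only D.
Row 1, column 3: row 1 has {A, B, C, D, E, F} and column 3 has {A, C, D, F}, leaving only G.
Row 3, column 3: row 3 has {A, B, D} and column 3 has {A, C, D, F, G}, leaving only E.
Row 3, column 6: row 3 has {A, B, D, E} and column 6 has {A, B, C, D, F}, leaving only G.
Row 3, column 7: row 3 has {A, B, D, E, G} and column 7 has {A, B, C, G}, leaving only F.
Row 3, column 4: row 3 has {A, B, D, E, F, G} and column 4 has {B, E, G}, leaving only C.
So row 3 reads: B A E C D G F.

B A E C D G F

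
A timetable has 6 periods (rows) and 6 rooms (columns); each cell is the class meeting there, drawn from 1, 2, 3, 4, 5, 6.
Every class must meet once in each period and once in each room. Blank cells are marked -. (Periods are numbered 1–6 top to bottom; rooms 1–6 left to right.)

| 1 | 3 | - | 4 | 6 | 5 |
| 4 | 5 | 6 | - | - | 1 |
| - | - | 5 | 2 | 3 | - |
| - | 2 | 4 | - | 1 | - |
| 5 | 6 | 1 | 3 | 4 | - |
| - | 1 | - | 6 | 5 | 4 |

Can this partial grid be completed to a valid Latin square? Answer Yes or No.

Period 2, room 4: period 2 together with room 4 already contain {1, 2, 3, 4, 5, 6} — every symbol — so nothing can go there. The grid has no valid completion.

No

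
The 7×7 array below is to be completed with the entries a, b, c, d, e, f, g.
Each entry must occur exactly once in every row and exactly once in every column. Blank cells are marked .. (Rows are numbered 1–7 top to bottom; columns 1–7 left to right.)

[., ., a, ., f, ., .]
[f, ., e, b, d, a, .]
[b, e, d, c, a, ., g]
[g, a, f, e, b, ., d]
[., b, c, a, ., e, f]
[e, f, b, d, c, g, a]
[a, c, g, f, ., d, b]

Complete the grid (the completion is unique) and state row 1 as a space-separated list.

Row 1, column 4: row 1 has {a, f} and column 4 has {a, b, c, d, e, f}, leaving only g.
Row 1, column 2: row 1 has {a, f, g} and column 2 has {a, b, c, e, f}, leaving only d.
Row 1, column 1: row 1 has {a, d, f, g} and column 1 has {a, b, e, f, g}, leaving only c.
Row 1, column 6: row 1 has {a, c, d, f, g} and column 6 has {a, d, e, g}, leaving only b.
Row 1, column 7: row 1 has {a, b, c, d, f, g} and column 7 has {a, b, d, f, g}, leaving only e.
So row 1 reads: c d a g f b e.

c d a g f b e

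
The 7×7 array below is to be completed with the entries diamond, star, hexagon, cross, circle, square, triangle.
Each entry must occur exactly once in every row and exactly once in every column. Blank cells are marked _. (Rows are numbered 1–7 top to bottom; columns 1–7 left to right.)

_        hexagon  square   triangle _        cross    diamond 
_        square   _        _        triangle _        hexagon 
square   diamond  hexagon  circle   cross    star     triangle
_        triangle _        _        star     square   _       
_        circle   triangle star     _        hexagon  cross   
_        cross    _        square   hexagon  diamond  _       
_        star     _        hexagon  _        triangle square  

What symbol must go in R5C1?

Row 5 already has {star, hexagon, cross, circle, triangle} and column 1 already has {square}, so row 5, column 1 must be diamond.

diamond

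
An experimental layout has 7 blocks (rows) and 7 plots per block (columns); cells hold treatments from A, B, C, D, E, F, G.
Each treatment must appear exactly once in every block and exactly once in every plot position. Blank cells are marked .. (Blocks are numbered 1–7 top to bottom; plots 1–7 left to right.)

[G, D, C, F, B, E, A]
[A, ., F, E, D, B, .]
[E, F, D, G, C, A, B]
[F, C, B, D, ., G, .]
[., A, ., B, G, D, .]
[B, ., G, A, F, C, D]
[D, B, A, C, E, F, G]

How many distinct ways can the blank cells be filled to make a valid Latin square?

1

Block 2, plot 2: eliminating its block and plot leaves {G}.
Block 2, plot 7: eliminating its block and plot leaves {C}.
Block 4, plot 5: eliminating its block and plot leaves {A}.
Block 4, plot 7: eliminating its block and plot leaves {E}.
Block 5, plot 1: eliminating its block and plot leaves {C}.
Block 5, plot 3: eliminating its block and plot leaves {E}.
Block 5, plot 7: eliminating its block and plot leaves {C, E, F}.
Block 6, plot 2: eliminating its block and plot leaves {E}.
Only one assignment across all blanks avoids any block or plot repeat, giving 1 completion.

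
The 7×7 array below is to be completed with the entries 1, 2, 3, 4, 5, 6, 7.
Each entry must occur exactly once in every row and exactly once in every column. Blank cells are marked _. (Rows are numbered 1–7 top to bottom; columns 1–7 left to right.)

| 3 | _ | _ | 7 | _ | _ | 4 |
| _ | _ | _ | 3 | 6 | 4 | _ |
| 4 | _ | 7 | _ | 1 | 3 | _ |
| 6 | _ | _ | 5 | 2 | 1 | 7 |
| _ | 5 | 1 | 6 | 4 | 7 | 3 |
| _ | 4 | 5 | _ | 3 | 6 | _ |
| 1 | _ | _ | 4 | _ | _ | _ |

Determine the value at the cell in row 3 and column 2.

6

Row 1, column 5: row 1 has {3, 4, 7} and column 5 has {1, 2, 3, 4, 6}, leaving only 5.
Row 1, column 6: row 1 has {3, 4, 5, 7} and column 6 has {1, 3, 4, 6, 7}, leaving only 2.
Row 1, column 3: row 1 has {2, 3, 4, 5, 7} and column 3 has {1, 5, 7}, leaving only 6.
Row 1, column 2: row 1 has {2, 3, 4, 5, 6, 7} and column 2 has {4, 5}, leaving only 1.
Row 2, column 3: row 2 has {3, 4, 6} and column 3 has {1, 5, 6, 7}, leaving only 2.
Row 2, column 2: row 2 has {2, 3, 4, 6} and column 2 has {1, 4, 5}, leaving only 7.
Row 2, column 1: row 2 has {2, 3, 4, 6, 7} and column 1 has {1, 3, 4, 6}, leaving only 5.
Row 2, column 7: row 2 has {2, 3, 4, 5, 6, 7} and column 7 has {3, 4, 7}, leaving only 1.
Row 3, column 4: row 3 has {1, 3, 4, 7} and column 4 has {3, 4, 5, 6, 7}, leaving only 2.
Row 3 already has {1, 2, 3, 4, 7} and column 2 already has {1, 4, 5, 7}, so row 3, column 2 must be 6.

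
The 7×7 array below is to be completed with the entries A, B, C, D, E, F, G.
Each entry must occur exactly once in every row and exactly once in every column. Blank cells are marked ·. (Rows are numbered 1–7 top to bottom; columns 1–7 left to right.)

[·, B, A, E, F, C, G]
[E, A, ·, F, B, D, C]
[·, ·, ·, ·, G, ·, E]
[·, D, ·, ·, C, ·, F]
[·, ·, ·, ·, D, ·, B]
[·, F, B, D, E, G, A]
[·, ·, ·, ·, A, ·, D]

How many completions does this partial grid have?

Row 1, column 1: eliminating its row and column leaves {D}.
Row 2, column 3: eliminating its row and column leaves {G}.
Row 3, column 1: eliminating its row and column leaves {A, B, C, D, F}.
Row 3, column 2: eliminating its row and column leaves {C}.
Row 3, column 3: eliminating its row and column leaves {C, D, F}.
Row 3, column 4: eliminating its row and column leaves {A, B, C}.
Row 3, column 6: eliminating its row and column leaves {A, B, F}.
Row 4, column 1: eliminating its row and column leaves {A, B, G}.
Row 4, column 3: eliminating its row and column leaves {E, G}.
Row 4, column 4: eliminating its row and column leaves {A, B, G}.
Row 4, column 6: eliminating its row and column leaves {A, B, E}.
Row 5, column 1: eliminating its row and column leaves {A, C, F, G}.
Row 5, column 2: eliminating its row and column leaves {C, E, G}.
Row 5, column 3: eliminating its row and column leaves {C, E, F, G}.
Row 5, column 4: eliminating its row and column leaves {A, C, G}.
Row 5, column 6: eliminating its row and column leaves {A, E, F}.
Row 6, column 1: eliminating its row and column leaves {C}.
Row 7, column 1: eliminating its row and column leaves {B, C, F, G}.
Row 7, column 2: eliminating its row and column leaves {C, E, G}.
Row 7, column 3: eliminating its row and column leaves {C, E, F, G}.
Row 7, column 4: eliminating its row and column leaves {B, C, G}.
Row 7, column 6: eliminating its row and column leaves {B, E, F}.
Enumerating the assignments across these blanks that avoid any row or column repeat gives 10 completions.

10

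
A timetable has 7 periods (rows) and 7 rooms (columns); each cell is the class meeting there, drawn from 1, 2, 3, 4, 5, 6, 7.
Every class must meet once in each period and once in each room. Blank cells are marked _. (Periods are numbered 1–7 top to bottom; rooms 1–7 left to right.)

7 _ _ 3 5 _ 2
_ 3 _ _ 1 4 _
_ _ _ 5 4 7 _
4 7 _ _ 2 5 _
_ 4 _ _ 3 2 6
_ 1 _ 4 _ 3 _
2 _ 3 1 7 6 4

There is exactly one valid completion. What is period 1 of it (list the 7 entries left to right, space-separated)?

Period 1, room 2: period 1 has {2, 3, 5, 7} and room 2 has {1, 3, 4, 7}, leaving only 6.
Period 1, room 6: period 1 has {2, 3, 5, 6, 7} and room 6 has {2, 3, 4, 5, 6, 7}, leaving only 1.
Period 1, room 3: period 1 has {1, 2, 3, 5, 6, 7} and room 3 has {3}, leaving only 4.
So period 1 reads: 7 6 4 3 5 1 2.

7 6 4 3 5 1 2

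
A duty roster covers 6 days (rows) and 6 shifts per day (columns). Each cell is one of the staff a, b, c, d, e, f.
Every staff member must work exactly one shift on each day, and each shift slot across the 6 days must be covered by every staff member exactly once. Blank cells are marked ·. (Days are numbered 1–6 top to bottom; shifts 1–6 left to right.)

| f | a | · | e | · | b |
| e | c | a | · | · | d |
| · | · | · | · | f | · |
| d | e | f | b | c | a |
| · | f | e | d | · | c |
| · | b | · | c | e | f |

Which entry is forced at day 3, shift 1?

c

Day 1, shift 5: day 1 has {a, b, e, f} and shift 5 has {c, e, f}, leaving only d.
Day 1, shift 3: day 1 has {a, b, d, e, f} and shift 3 has {a, e, f}, leaving only c.
Day 2, shift 4: day 2 has {a, c, d, e} and shift 4 has {b, c, d, e}, leaving only f.
Day 2, shift 5: day 2 has {a, c, d, e, f} and shift 5 has {c, d, e, f}, leaving only b.
Day 3, shift 2: day 3 has {f} and shift 2 has {a, b, c, e, f}, leaving only d.
Day 3, shift 3: day 3 has {d, f} and shift 3 has {a, c, e, f}, leaving only b.
Day 3, shift 4: day 3 has {b, d, f} and shift 4 has {b, c, d, e, f}, leaving only a.
Day 3 already has {a, b, d, f} and shift 1 already has {d, e, f}, so day 3, shift 1 must be c.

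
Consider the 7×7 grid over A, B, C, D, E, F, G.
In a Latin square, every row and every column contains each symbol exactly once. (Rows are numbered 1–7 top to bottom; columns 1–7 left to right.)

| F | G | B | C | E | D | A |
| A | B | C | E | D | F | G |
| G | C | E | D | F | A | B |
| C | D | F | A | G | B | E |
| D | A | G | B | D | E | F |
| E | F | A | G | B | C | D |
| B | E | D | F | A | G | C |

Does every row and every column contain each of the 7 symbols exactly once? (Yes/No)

No

Column 5 contains D twice (at rows 2 and 5), so it is not a permutation.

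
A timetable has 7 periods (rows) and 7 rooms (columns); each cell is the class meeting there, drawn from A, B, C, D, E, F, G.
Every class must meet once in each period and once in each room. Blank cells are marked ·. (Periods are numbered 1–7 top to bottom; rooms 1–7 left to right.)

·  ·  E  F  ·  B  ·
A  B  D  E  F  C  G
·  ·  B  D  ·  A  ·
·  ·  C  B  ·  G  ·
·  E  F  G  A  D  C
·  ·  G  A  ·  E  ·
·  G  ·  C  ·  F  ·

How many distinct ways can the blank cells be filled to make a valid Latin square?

Period 1, room 1: eliminating its period and room leaves {C, D, G}.
Period 1, room 2: eliminating its period and room leaves {A, C, D}.
Period 1, room 5: eliminating its period and room leaves {C, D, G}.
Period 1, room 7: eliminating its period and room leaves {A, D}.
Period 3, room 1: eliminating its period and room leaves {C, E, F, G}.
Period 3, room 2: eliminating its period and room leaves {C, F}.
Period 3, room 5: eliminating its period and room leaves {C, E, G}.
Period 3, room 7: eliminating its period and room leaves {E, F}.
Period 4, room 1: eliminating its period and room leaves {D, E, F}.
Period 4, room 2: eliminating its period and room leaves {A, D, F}.
Period 4, room 5: eliminating its period and room leaves {D, E}.
Period 4, room 7: eliminating its period and room leaves {A, D, E, F}.
Period 5, room 1: eliminating its period and room leaves {B}.
Period 6, room 1: eliminating its period and room leaves {B, C, D, F}.
Period 6, room 2: eliminating its period and room leaves {C, D, F}.
Period 6, room 5: eliminating its period and room leaves {B, C, D}.
Period 6, room 7: eliminating its period and room leaves {B, D, F}.
Period 7, room 1: eliminating its period and room leaves {B, D, E}.
Period 7, room 3: eliminating its period and room leaves {A}.
Period 7, room 5: eliminating its period and room leaves {B, D, E}.
Period 7, room 7: eliminating its period and room leaves {A, B, D, E}.
Enumerating the assignments across these blanks that avoid any period or room repeat gives 22 completions.

22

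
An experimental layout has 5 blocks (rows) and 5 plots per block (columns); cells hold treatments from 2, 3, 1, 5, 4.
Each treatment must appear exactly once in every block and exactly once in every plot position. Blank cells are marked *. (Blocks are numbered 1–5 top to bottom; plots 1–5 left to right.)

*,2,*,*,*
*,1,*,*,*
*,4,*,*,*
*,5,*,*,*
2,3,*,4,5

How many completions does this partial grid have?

56

Block 1, plot 1: eliminating its block and plot leaves {3, 1, 5, 4}.
Block 1, plot 3: eliminating its block and plot leaves {3, 1, 5, 4}.
Block 1, plot 4: eliminating its block and plot leaves {3, 1, 5}.
Block 1, plot 5: eliminating its block and plot leaves {3, 1, 4}.
Block 2, plot 1: eliminating its block and plot leaves {3, 5, 4}.
Block 2, plot 3: eliminating its block and plot leaves {2, 3, 5, 4}.
Block 2, plot 4: eliminating its block and plot leaves {2, 3, 5}.
Block 2, plot 5: eliminating its block and plot leaves {2, 3, 4}.
Block 3, plot 1: eliminating its block and plot leaves {3, 1, 5}.
Block 3, plot 3: eliminating its block and plot leaves {2, 3, 1, 5}.
Block 3, plot 4: eliminating its block and plot leaves {2, 3, 1, 5}.
Block 3, plot 5: eliminating its block and plot leaves {2, 3, 1}.
Block 4, plot 1: eliminating its block and plot leaves {3, 1, 4}.
Block 4, plot 3: eliminating its block and plot leaves {2, 3, 1, 4}.
Block 4, plot 4: eliminating its block and plot leaves {2, 3, 1}.
Block 4, plot 5: eliminating its block and plot leaves {2, 3, 1, 4}.
Block 5, plot 3: eliminating its block and plot leaves {1}.
Enumerating the assignments across these blanks that avoid any block or plot repeat gives 56 completions.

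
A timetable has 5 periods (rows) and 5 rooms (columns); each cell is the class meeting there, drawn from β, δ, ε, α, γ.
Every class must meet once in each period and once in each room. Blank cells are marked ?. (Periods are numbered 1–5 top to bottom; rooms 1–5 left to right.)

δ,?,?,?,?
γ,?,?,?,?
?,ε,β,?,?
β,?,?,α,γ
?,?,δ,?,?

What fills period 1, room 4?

ε

Period 3, room 1: period 3 has {β, ε} and room 1 has {β, δ, γ}, leaving only α.
Period 3, room 5: period 3 has {β, ε, α} and room 5 has {γ}, leaving only δ.
Period 3, room 4: period 3 has {β, δ, ε, α} and room 4 has {α}, leaving only γ.
Period 4, room 2: period 4 has {β, α, γ} and room 2 has {ε}, leaving only δ.
Period 4, room 3: period 4 has {β, δ, α, γ} and room 3 has {β, δ}, leaving only ε.
Period 2, room 3: period 2 has {γ} and room 3 has {β, δ, ε}, leaving only α.
Period 1, room 3: period 1 has {δ} and room 3 has {β, δ, ε, α}, leaving only γ.
Period 2, room 2: period 2 has {α, γ} and room 2 has {δ, ε}, leaving only β.
Period 1, room 2: period 1 has {δ, γ} and room 2 has {β, δ, ε}, leaving only α.
Period 2, room 5: period 2 has {β, α, γ} and room 5 has {δ, γ}, leaving only ε.
Period 1, room 5: period 1 has {δ, α, γ} and room 5 has {δ, ε, γ}, leaving only β.
Period 1 already has {β, δ, α, γ} and room 4 already has {α, γ}, so period 1, room 4 must be ε.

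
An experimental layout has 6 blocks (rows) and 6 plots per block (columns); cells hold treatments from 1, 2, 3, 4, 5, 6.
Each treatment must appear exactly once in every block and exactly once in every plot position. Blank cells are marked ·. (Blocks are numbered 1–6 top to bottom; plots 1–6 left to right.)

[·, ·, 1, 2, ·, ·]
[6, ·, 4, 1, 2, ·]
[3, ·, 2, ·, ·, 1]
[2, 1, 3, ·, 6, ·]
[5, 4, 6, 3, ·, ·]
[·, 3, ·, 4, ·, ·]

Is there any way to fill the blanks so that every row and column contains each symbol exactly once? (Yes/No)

No

Block 1, plot 1: block 1 has {1, 2} and plot 1 has {2, 3, 5, 6}, so it must be 4.
Block 2, plot 2: block 2 has {1, 2, 4, 6} and plot 2 has {1, 3, 4}, so it must be 5.
Block 1, plot 2: block 1 has {1, 2, 4} and plot 2 has {1, 3, 4, 5}, so it must be 6.
Now block 3, plot 2: block 3 together with plot 2 already contain {1, 2, 3, 4, 5, 6} — every symbol — so nothing can go there. The grid has no valid completion.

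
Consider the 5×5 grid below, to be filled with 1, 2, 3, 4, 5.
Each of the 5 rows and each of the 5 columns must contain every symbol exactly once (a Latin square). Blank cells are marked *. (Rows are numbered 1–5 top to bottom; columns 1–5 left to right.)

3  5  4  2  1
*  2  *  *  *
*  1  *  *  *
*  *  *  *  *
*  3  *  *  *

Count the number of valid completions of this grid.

56

Row 2, column 1: eliminating its row and column leaves {1, 4, 5}.
Row 2, column 3: eliminating its row and column leaves {1, 3, 5}.
Row 2, column 4: eliminating its row and column leaves {1, 3, 4, 5}.
Row 2, column 5: eliminating its row and column leaves {3, 4, 5}.
Row 3, column 1: eliminating its row and column leaves {2, 4, 5}.
Row 3, column 3: eliminating its row and column leaves {2, 3, 5}.
Row 3, column 4: eliminating its row and column leaves {3, 4, 5}.
Row 3, column 5: eliminating its row and column leaves {2, 3, 4, 5}.
Row 4, column 1: eliminating its row and column leaves {1, 2, 4, 5}.
Row 4, column 2: eliminating its row and column leaves {4}.
Row 4, column 3: eliminating its row and column leaves {1, 2, 3, 5}.
Row 4, column 4: eliminating its row and column leaves {1, 3, 4, 5}.
Row 4, column 5: eliminating its row and column leaves {2, 3, 4, 5}.
Row 5, column 1: eliminating its row and column leaves {1, 2, 4, 5}.
Row 5, column 3: eliminating its row and column leaves {1, 2, 5}.
Row 5, column 4: eliminating its row and column leaves {1, 4, 5}.
Row 5, column 5: eliminating its row and column leaves {2, 4, 5}.
Enumerating the assignments across these blanks that avoid any row or column repeat gives 56 completions.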